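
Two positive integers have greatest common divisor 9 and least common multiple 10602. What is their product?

For any two positive integers, gcd × lcm = product = 9 × 10602 = 95418.

95418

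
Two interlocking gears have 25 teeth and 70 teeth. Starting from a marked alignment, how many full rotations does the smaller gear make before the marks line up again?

All finish a whole number of cycles simultaneously at t = LCM of the periods.
25 = 5^2
70 = 2 × 5 × 7
LCM(25, 70) = 2 × 5^2 × 7 = 350.
Rotations for period 25: 350 / 25 = 14.

14 rotations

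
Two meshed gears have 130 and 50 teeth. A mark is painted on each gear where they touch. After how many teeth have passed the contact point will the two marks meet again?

They coincide at every common multiple of the periods; the first is the LCM.
130 = 2 × 5 × 13
50 = 2 × 5^2
LCM(130, 50) = 2 × 5^2 × 13 = 650.

650 teeth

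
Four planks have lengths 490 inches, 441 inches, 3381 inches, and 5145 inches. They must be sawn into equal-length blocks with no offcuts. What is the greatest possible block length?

49 inches

The block length must divide every plank, so the greatest is gcd(490, 441, 3381, 5145).
490 = 2 × 5 × 7^2
441 = 3^2 × 7^2
3381 = 3 × 7^2 × 23
5145 = 3 × 5 × 7^3
gcd(490, 441, 3381, 5145) = 7^2 = 49.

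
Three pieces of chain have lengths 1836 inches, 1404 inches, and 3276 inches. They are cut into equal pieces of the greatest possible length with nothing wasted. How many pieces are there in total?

Piece length = gcd(1836, 1404, 3276).
1836 = 2^2 × 3^3 × 17
1404 = 2^2 × 3^3 × 13
3276 = 2^2 × 3^2 × 7 × 13
gcd(1836, 1404, 3276) = 2^2 × 3^2 = 36.
Total pieces = 1836/36 + 1404/36 + 3276/36 = 51 + 39 + 91 = 181.

181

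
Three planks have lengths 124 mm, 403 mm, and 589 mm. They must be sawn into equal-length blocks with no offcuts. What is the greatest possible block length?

31 mm

This is the greatest common divisor of 124, 403, and 589.
124 = 2^2 × 31
403 = 13 × 31
589 = 19 × 31
gcd(124, 403, 589) = 31.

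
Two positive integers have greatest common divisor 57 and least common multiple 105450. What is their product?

6010650

For any two positive integers, gcd × lcm = product = 57 × 105450 = 6010650.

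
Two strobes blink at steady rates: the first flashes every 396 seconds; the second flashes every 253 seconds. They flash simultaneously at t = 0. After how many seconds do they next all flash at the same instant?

The first simultaneous occurrence is after LCM of the individual periods.
396 = 2^2 × 3^2 × 11
253 = 11 × 23
LCM(396, 253) = 2^2 × 3^2 × 11 × 23 = 9108.

9108 seconds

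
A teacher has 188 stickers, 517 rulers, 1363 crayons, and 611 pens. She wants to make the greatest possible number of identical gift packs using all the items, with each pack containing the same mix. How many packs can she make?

The pack count must divide each quantity, so the greatest is gcd(188, 517, 1363, 611).
188 = 2^2 × 47
517 = 11 × 47
1363 = 29 × 47
611 = 13 × 47
gcd(188, 517, 1363, 611) = 47.

47 packs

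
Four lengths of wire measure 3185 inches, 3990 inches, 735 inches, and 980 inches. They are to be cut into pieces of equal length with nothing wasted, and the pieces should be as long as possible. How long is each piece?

Each piece length must divide every original length, so the longest possible is gcd(3185, 3990, 735, 980).
3185 = 5 × 7^2 × 13
3990 = 2 × 3 × 5 × 7 × 19
735 = 3 × 5 × 7^2
980 = 2^2 × 5 × 7^2
gcd(3185, 3990, 735, 980) = 5 × 7 = 35.

35 inches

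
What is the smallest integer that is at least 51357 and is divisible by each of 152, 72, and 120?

The integer must be a common multiple of 152, 72, and 120, so a multiple of their LCM.
152 = 2^3 × 19
72 = 2^3 × 3^2
120 = 2^3 × 3 × 5
LCM(152, 72, 120) = 2^3 × 3^2 × 5 × 19 = 6840.
Smallest multiple of 6840 that is ≥ 51357: ⌈51357/6840⌉ × 6840 = 8 × 6840 = 54720.

54720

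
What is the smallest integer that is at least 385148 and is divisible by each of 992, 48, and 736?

410688

The integer must be a common multiple of 992, 48, and 736, so a multiple of their LCM.
992 = 2^5 × 31
48 = 2^4 × 3
736 = 2^5 × 23
LCM(992, 48, 736) = 2^5 × 3 × 23 × 31 = 68448.
Smallest multiple of 68448 that is ≥ 385148: ⌈385148/68448⌉ × 68448 = 6 × 68448 = 410688.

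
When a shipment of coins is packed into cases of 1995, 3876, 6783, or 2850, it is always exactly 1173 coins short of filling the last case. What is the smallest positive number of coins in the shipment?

Being 1173 short of a full case of size k means N ≡ −1173 (mod k), i.e. N + 1173 is a multiple of each size.
1995 = 3 × 5 × 7 × 19
3876 = 2^2 × 3 × 17 × 19
6783 = 3 × 7 × 17 × 19
2850 = 2 × 3 × 5^2 × 19
LCM(1995, 3876, 6783, 2850) = 2^2 × 3 × 5^2 × 7 × 17 × 19 = 678300.
Smallest positive N is 678300 − 1173 = 677127.

677127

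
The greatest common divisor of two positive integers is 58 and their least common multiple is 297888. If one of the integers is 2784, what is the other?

For two integers, gcd × lcm = product, so the other is (58 × 297888) / 2784 = 17277504 / 2784 = 6206.

6206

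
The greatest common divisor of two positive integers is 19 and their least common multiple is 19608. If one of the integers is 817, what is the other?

For two integers, gcd × lcm = product, so the other is (19 × 19608) / 817 = 372552 / 817 = 456.

456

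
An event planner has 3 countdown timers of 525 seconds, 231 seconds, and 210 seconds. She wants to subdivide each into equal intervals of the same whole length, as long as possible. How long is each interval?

21 seconds

The interval must divide each timer length; the longest such is the gcd.
525 = 3 × 5^2 × 7
231 = 3 × 7 × 11
210 = 2 × 3 × 5 × 7
gcd(525, 231, 210) = 3 × 7 = 21.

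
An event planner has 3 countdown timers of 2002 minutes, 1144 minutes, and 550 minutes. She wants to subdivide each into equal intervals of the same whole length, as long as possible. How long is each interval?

22 minutes

The interval must divide each timer length; the longest such is the gcd.
2002 = 2 × 7 × 11 × 13
1144 = 2^3 × 11 × 13
550 = 2 × 5^2 × 11
gcd(2002, 1144, 550) = 2 × 11 = 22.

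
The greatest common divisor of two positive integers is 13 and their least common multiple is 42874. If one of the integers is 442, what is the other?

For two integers, gcd × lcm = product, so the other is (13 × 42874) / 442 = 557362 / 442 = 1261.

1261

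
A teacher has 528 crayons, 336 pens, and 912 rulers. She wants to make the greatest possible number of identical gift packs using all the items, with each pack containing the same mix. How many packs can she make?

The pack count must divide each quantity, so the greatest is gcd(528, 336, 912).
528 = 2^4 × 3 × 11
336 = 2^4 × 3 × 7
912 = 2^4 × 3 × 19
gcd(528, 336, 912) = 2^4 × 3 = 48.

48 packs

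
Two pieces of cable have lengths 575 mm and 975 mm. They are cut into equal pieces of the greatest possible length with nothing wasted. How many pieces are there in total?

Piece length = gcd(575, 975).
575 = 5^2 × 23
975 = 3 × 5^2 × 13
gcd(575, 975) = 5^2 = 25.
Total pieces = 575/25 + 975/25 = 23 + 39 = 62.

62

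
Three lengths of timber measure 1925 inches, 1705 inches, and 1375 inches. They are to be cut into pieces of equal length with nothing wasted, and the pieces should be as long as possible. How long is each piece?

Each piece length must divide every original length, so the longest possible is gcd(1925, 1705, 1375).
1925 = 5^2 × 7 × 11
1705 = 5 × 11 × 31
1375 = 5^3 × 11
gcd(1925, 1705, 1375) = 5 × 11 = 55.

55 inches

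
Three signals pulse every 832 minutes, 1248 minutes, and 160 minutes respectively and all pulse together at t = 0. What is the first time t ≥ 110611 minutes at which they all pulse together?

Joint pulses occur at multiples of LCM(832, 1248, 160).
832 = 2^6 × 13
1248 = 2^5 × 3 × 13
160 = 2^5 × 5
LCM(832, 1248, 160) = 2^6 × 3 × 5 × 13 = 12480.
Smallest multiple of 12480 that is ≥ 110611: ⌈110611/12480⌉ × 12480 = 9 × 12480 = 112320.

112320 minutes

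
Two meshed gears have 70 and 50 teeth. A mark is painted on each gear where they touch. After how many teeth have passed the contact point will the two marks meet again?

We need the least common multiple of the intervals.
70 = 2 × 5 × 7
50 = 2 × 5^2
LCM(70, 50) = 2 × 5^2 × 7 = 350.

350 teeth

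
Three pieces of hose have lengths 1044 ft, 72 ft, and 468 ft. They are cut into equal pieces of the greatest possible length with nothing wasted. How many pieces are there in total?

Piece length = gcd(1044, 72, 468).
1044 = 2^2 × 3^2 × 29
72 = 2^3 × 3^2
468 = 2^2 × 3^2 × 13
gcd(1044, 72, 468) = 2^2 × 3^2 = 36.
Total pieces = 1044/36 + 72/36 + 468/36 = 29 + 2 + 13 = 44.

44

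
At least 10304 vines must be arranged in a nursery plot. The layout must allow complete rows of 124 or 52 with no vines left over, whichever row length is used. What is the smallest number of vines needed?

11284

The number of vines must be a common multiple of 124 and 52, so a multiple of their LCM.
124 = 2^2 × 31
52 = 2^2 × 13
LCM(124, 52) = 2^2 × 13 × 31 = 1612.
Smallest multiple of 1612 that is ≥ 10304: ⌈10304/1612⌉ × 1612 = 7 × 1612 = 11284.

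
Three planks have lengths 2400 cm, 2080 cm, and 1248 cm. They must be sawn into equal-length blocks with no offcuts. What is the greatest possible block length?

This is the greatest common divisor of 2400, 2080, and 1248.
2400 = 2^5 × 3 × 5^2
2080 = 2^5 × 5 × 13
1248 = 2^5 × 3 × 13
gcd(2400, 2080, 1248) = 2^5 = 32.

32 cm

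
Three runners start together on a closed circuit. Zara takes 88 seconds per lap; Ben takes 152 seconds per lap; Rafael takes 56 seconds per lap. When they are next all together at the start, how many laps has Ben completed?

All finish a whole number of cycles simultaneously at t = LCM of the periods.
88 = 2^3 × 11
152 = 2^3 × 19
56 = 2^3 × 7
LCM(88, 152, 56) = 2^3 × 7 × 11 × 19 = 11704.
Laps for period 152: 11704 / 152 = 77.

77 laps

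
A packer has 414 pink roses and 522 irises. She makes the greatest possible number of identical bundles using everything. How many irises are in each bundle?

29

Number of bundles = gcd(414, 522).
414 = 2 × 3^2 × 23
522 = 2 × 3^2 × 29
gcd(414, 522) = 2 × 3^2 = 18.
irises per bundle = 522 / 18 = 29.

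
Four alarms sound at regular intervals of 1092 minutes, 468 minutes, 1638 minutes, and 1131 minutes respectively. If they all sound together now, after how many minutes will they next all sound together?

95004 minutes

We need the least common multiple of the intervals.
1092 = 2^2 × 3 × 7 × 13
468 = 2^2 × 3^2 × 13
1638 = 2 × 3^2 × 7 × 13
1131 = 3 × 13 × 29
LCM(1092, 468, 1638, 1131) = 2^2 × 3^2 × 7 × 13 × 29 = 95004.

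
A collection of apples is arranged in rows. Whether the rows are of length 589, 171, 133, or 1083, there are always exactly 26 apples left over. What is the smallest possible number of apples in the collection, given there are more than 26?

705059

N − 26 must be a common multiple of 589, 171, 133, and 1083.
589 = 19 × 31
171 = 3^2 × 19
133 = 7 × 19
1083 = 3 × 19^2
LCM(589, 171, 133, 1083) = 3^2 × 7 × 19^2 × 31 = 705033.
Smallest N > 26 is LCM + 26 = 705033 + 26 = 705059.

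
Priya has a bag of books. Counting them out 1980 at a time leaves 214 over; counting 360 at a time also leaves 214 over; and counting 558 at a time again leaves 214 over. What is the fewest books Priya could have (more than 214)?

122974

N − 214 must be a common multiple of 1980, 360, and 558.
1980 = 2^2 × 3^2 × 5 × 11
360 = 2^3 × 3^2 × 5
558 = 2 × 3^2 × 31
LCM(1980, 360, 558) = 2^3 × 3^2 × 5 × 11 × 31 = 122760.
Smallest N > 214 is LCM + 214 = 122760 + 214 = 122974.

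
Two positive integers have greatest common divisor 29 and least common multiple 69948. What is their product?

2028492

For any two positive integers, gcd × lcm = product = 29 × 69948 = 2028492.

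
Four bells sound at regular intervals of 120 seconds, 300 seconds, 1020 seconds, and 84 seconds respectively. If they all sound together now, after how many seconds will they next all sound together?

We need the least common multiple of the intervals.
120 = 2^3 × 3 × 5
300 = 2^2 × 3 × 5^2
1020 = 2^2 × 3 × 5 × 17
84 = 2^2 × 3 × 7
LCM(120, 300, 1020, 84) = 2^3 × 3 × 5^2 × 7 × 17 = 71400.

71400 seconds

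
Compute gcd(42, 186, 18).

6

42 = 2 × 3 × 7
186 = 2 × 3 × 31
18 = 2 × 3^2
gcd(42, 186, 18) = 2 × 3 = 6.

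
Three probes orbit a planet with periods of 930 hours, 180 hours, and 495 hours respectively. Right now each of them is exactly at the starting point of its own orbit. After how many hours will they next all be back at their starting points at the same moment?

We need the least common multiple of the intervals.
930 = 2 × 3 × 5 × 31
180 = 2^2 × 3^2 × 5
495 = 3^2 × 5 × 11
LCM(930, 180, 495) = 2^2 × 3^2 × 5 × 11 × 31 = 61380.

61380 hours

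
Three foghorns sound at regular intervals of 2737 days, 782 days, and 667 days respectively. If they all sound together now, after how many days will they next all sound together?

158746 days

We need the least common multiple of the intervals.
2737 = 7 × 17 × 23
782 = 2 × 17 × 23
667 = 23 × 29
LCM(2737, 782, 667) = 2 × 7 × 17 × 23 × 29 = 158746.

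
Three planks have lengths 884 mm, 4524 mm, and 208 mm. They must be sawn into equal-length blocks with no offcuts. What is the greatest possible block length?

52 mm

This is the greatest common divisor of 884, 4524, and 208.
884 = 2^2 × 13 × 17
4524 = 2^2 × 3 × 13 × 29
208 = 2^4 × 13
gcd(884, 4524, 208) = 2^2 × 13 = 52.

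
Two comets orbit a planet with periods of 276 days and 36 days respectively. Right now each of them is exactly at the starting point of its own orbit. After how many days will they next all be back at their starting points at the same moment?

828 days

They coincide at every common multiple of the periods; the first is the LCM.
276 = 2^2 × 3 × 23
36 = 2^2 × 3^2
LCM(276, 36) = 2^2 × 3^2 × 23 = 828.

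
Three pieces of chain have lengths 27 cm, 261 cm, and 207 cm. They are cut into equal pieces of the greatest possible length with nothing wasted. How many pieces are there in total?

55

Piece length = gcd(27, 261, 207).
27 = 3^3
261 = 3^2 × 29
207 = 3^2 × 23
gcd(27, 261, 207) = 3^2 = 9.
Total pieces = 27/9 + 261/9 + 207/9 = 3 + 29 + 23 = 55.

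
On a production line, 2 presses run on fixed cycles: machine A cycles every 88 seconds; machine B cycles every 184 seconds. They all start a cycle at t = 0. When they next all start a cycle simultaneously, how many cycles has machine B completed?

All finish a whole number of cycles simultaneously at t = LCM of the periods.
88 = 2^3 × 11
184 = 2^3 × 23
LCM(88, 184) = 2^3 × 11 × 23 = 2024.
Cycles for period 184: 2024 / 184 = 11.

11 cycles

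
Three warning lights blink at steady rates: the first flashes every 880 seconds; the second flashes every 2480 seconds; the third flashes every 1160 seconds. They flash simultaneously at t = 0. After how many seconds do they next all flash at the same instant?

They coincide at every common multiple of the periods; the first is the LCM.
880 = 2^4 × 5 × 11
2480 = 2^4 × 5 × 31
1160 = 2^3 × 5 × 29
LCM(880, 2480, 1160) = 2^4 × 5 × 11 × 29 × 31 = 791120.

791120 seconds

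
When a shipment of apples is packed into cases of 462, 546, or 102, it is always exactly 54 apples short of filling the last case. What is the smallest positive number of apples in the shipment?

Being 54 short of a full case of size k means N ≡ −54 (mod k), i.e. N + 54 is a multiple of each size.
462 = 2 × 3 × 7 × 11
546 = 2 × 3 × 7 × 13
102 = 2 × 3 × 17
LCM(462, 546, 102) = 2 × 3 × 7 × 11 × 13 × 17 = 102102.
Smallest positive N is 102102 − 54 = 102048.

102048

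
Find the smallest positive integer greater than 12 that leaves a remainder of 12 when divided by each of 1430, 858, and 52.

N − 12 must be a common multiple of 1430, 858, and 52.
1430 = 2 × 5 × 11 × 13
858 = 2 × 3 × 11 × 13
52 = 2^2 × 13
LCM(1430, 858, 52) = 2^2 × 3 × 5 × 11 × 13 = 8580.
Smallest N > 12 is LCM + 12 = 8580 + 12 = 8592.

8592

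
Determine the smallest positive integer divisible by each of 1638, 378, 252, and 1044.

1638 = 2 × 3^2 × 7 × 13
378 = 2 × 3^3 × 7
252 = 2^2 × 3^2 × 7
1044 = 2^2 × 3^2 × 29
LCM(1638, 378, 252, 1044) = 2^2 × 3^3 × 7 × 13 × 29 = 285012.

285012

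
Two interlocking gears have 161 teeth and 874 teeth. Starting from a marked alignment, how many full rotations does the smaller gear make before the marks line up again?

They are all back at their starting positions together after one LCM of the periods.
161 = 7 × 23
874 = 2 × 19 × 23
LCM(161, 874) = 2 × 7 × 19 × 23 = 6118.
Rotations for period 161: 6118 / 161 = 38.

38 rotations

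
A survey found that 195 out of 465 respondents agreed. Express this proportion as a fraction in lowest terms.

13/31

195 = 3 × 5 × 13
465 = 3 × 5 × 31
gcd(195, 465) = 3 × 5 = 15.
Divide numerator and denominator by 15: 195/465 = 13/31.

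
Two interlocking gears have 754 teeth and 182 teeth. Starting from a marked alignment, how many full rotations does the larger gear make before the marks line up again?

7 rotations

All finish a whole number of cycles simultaneously at t = LCM of the periods.
754 = 2 × 13 × 29
182 = 2 × 7 × 13
LCM(754, 182) = 2 × 7 × 13 × 29 = 5278.
Rotations for period 754: 5278 / 754 = 7.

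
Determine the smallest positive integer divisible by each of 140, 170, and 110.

140 = 2^2 × 5 × 7
170 = 2 × 5 × 17
110 = 2 × 5 × 11
LCM(140, 170, 110) = 2^2 × 5 × 7 × 11 × 17 = 26180.

26180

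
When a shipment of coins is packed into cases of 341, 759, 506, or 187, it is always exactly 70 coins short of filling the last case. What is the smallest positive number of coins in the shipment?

Being 70 short of a full case of size k means N ≡ −70 (mod k), i.e. N + 70 is a multiple of each size.
341 = 11 × 31
759 = 3 × 11 × 23
506 = 2 × 11 × 23
187 = 11 × 17
LCM(341, 759, 506, 187) = 2 × 3 × 11 × 17 × 23 × 31 = 799986.
Smallest positive N is 799986 − 70 = 799916.

799916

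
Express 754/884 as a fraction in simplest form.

754 = 2 × 13 × 29
884 = 2^2 × 13 × 17
gcd(754, 884) = 2 × 13 = 26.
Divide numerator and denominator by 26: 754/884 = 29/34.

29/34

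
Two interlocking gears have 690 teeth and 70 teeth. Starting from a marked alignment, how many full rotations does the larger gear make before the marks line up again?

7 rotations

They are all back at their starting positions together after one LCM of the periods.
690 = 2 × 3 × 5 × 23
70 = 2 × 5 × 7
LCM(690, 70) = 2 × 3 × 5 × 7 × 23 = 4830.
Rotations for period 690: 4830 / 690 = 7.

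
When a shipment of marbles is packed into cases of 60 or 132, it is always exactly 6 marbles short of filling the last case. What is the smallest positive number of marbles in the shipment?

Being 6 short of a full case of size k means N ≡ −6 (mod k), i.e. N + 6 is a multiple of each size.
60 = 2^2 × 3 × 5
132 = 2^2 × 3 × 11
LCM(60, 132) = 2^2 × 3 × 5 × 11 = 660.
Smallest positive N is 660 − 6 = 654.

654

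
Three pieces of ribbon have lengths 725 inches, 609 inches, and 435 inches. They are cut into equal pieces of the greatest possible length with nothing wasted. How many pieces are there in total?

Piece length = gcd(725, 609, 435).
725 = 5^2 × 29
609 = 3 × 7 × 29
435 = 3 × 5 × 29
gcd(725, 609, 435) = 29.
Total pieces = 725/29 + 609/29 + 435/29 = 25 + 21 + 15 = 61.

61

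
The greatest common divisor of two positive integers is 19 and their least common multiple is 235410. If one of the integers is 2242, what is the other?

For two integers, gcd × lcm = product, so the other is (19 × 235410) / 2242 = 4472790 / 2242 = 1995.

1995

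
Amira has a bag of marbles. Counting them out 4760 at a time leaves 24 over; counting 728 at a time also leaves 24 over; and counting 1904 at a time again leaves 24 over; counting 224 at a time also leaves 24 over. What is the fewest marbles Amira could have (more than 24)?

N − 24 must be a common multiple of 4760, 728, 1904, and 224.
4760 = 2^3 × 5 × 7 × 17
728 = 2^3 × 7 × 13
1904 = 2^4 × 7 × 17
224 = 2^5 × 7
LCM(4760, 728, 1904, 224) = 2^5 × 5 × 7 × 13 × 17 = 247520.
Smallest N > 24 is LCM + 24 = 247520 + 24 = 247544.

247544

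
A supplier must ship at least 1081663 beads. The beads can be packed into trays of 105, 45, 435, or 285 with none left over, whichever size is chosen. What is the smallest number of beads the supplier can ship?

1214955

The number of beads must be a common multiple of 105, 45, 435, and 285, so a multiple of their LCM.
105 = 3 × 5 × 7
45 = 3^2 × 5
435 = 3 × 5 × 29
285 = 3 × 5 × 19
LCM(105, 45, 435, 285) = 3^2 × 5 × 7 × 19 × 29 = 173565.
Smallest multiple of 173565 that is ≥ 1081663: ⌈1081663/173565⌉ × 173565 = 7 × 173565 = 1214955.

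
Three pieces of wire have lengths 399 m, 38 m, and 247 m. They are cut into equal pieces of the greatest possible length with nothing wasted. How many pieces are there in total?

36

Piece length = gcd(399, 38, 247).
399 = 3 × 7 × 19
38 = 2 × 19
247 = 13 × 19
gcd(399, 38, 247) = 19.
Total pieces = 399/19 + 38/19 + 247/19 = 21 + 2 + 13 = 36.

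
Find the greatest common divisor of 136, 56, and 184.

8

136 = 2^3 × 17
56 = 2^3 × 7
184 = 2^3 × 23
gcd(136, 56, 184) = 2^3 = 8.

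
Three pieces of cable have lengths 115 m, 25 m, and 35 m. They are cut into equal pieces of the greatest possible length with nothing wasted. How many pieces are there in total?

35

Piece length = gcd(115, 25, 35).
115 = 5 × 23
25 = 5^2
35 = 5 × 7
gcd(115, 25, 35) = 5.
Total pieces = 115/5 + 25/5 + 35/5 = 23 + 5 + 7 = 35.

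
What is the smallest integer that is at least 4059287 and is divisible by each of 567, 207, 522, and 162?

The integer must be a common multiple of 567, 207, 522, and 162, so a multiple of their LCM.
567 = 3^4 × 7
207 = 3^2 × 23
522 = 2 × 3^2 × 29
162 = 2 × 3^4
LCM(567, 207, 522, 162) = 2 × 3^4 × 7 × 23 × 29 = 756378.
Smallest multiple of 756378 that is ≥ 4059287: ⌈4059287/756378⌉ × 756378 = 6 × 756378 = 4538268.

4538268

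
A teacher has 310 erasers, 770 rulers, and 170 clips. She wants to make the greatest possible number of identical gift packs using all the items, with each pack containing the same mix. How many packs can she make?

10 packs

The pack count must divide each quantity, so the greatest is gcd(310, 770, 170).
310 = 2 × 5 × 31
770 = 2 × 5 × 7 × 11
170 = 2 × 5 × 17
gcd(310, 770, 170) = 2 × 5 = 10.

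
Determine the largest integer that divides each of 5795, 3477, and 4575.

61

5795 = 5 × 19 × 61
3477 = 3 × 19 × 61
4575 = 3 × 5^2 × 61
gcd(5795, 3477, 4575) = 61.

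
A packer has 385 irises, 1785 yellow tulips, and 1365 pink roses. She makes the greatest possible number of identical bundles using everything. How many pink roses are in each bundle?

Number of bundles = gcd(385, 1785, 1365).
385 = 5 × 7 × 11
1785 = 3 × 5 × 7 × 17
1365 = 3 × 5 × 7 × 13
gcd(385, 1785, 1365) = 5 × 7 = 35.
pink roses per bundle = 1365 / 35 = 39.

39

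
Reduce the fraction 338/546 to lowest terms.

13/21

338 = 2 × 13^2
546 = 2 × 3 × 7 × 13
gcd(338, 546) = 2 × 13 = 26.
Divide numerator and denominator by 26: 338/546 = 13/21.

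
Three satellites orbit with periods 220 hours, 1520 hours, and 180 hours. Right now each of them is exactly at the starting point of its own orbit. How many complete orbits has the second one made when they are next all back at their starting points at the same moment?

99 orbits

All finish a whole number of cycles simultaneously at t = LCM of the periods.
220 = 2^2 × 5 × 11
1520 = 2^4 × 5 × 19
180 = 2^2 × 3^2 × 5
LCM(220, 1520, 180) = 2^4 × 3^2 × 5 × 11 × 19 = 150480.
Orbits for period 1520: 150480 / 1520 = 99.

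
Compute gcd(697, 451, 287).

41

697 = 17 × 41
451 = 11 × 41
287 = 7 × 41
gcd(697, 451, 287) = 41.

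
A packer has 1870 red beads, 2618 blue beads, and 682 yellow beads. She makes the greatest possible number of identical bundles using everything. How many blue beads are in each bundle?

119

Number of bundles = gcd(1870, 2618, 682).
1870 = 2 × 5 × 11 × 17
2618 = 2 × 7 × 11 × 17
682 = 2 × 11 × 31
gcd(1870, 2618, 682) = 2 × 11 = 22.
blue beads per bundle = 2618 / 22 = 119.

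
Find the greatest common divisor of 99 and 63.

9

99 = 3^2 × 11
63 = 3^2 × 7
gcd(99, 63) = 3^2 = 9.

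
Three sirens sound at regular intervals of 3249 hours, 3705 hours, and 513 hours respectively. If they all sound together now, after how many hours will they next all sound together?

They coincide at every common multiple of the periods; the first is the LCM.
3249 = 3^2 × 19^2
3705 = 3 × 5 × 13 × 19
513 = 3^3 × 19
LCM(3249, 3705, 513) = 3^3 × 5 × 13 × 19^2 = 633555.

633555 hours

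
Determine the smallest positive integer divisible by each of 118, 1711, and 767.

118 = 2 × 59
1711 = 29 × 59
767 = 13 × 59
LCM(118, 1711, 767) = 2 × 13 × 29 × 59 = 44486.

44486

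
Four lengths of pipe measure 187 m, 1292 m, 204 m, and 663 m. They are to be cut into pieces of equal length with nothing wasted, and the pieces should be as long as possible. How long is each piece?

17 m

The greatest length dividing all of 187, 1292, 204, and 663 is their gcd.
187 = 11 × 17
1292 = 2^2 × 17 × 19
204 = 2^2 × 3 × 17
663 = 3 × 13 × 17
gcd(187, 1292, 204, 663) = 17.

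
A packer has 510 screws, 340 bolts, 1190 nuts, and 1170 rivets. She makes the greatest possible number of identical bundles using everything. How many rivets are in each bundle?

Number of bundles = gcd(510, 340, 1190, 1170).
510 = 2 × 3 × 5 × 17
340 = 2^2 × 5 × 17
1190 = 2 × 5 × 7 × 17
1170 = 2 × 3^2 × 5 × 13
gcd(510, 340, 1190, 1170) = 2 × 5 = 10.
rivets per bundle = 1170 / 10 = 117.

117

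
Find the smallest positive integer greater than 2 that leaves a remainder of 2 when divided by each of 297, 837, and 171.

N − 2 must be a common multiple of 297, 837, and 171.
297 = 3^3 × 11
837 = 3^3 × 31
171 = 3^2 × 19
LCM(297, 837, 171) = 3^3 × 11 × 19 × 31 = 174933.
Smallest N > 2 is LCM + 2 = 174933 + 2 = 174935.

174935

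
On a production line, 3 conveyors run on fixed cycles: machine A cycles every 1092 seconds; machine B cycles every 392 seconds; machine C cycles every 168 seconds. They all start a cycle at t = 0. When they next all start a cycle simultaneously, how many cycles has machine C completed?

91 cycles

The first common completion time is the LCM of the periods.
1092 = 2^2 × 3 × 7 × 13
392 = 2^3 × 7^2
168 = 2^3 × 3 × 7
LCM(1092, 392, 168) = 2^3 × 3 × 7^2 × 13 = 15288.
Cycles for period 168: 15288 / 168 = 91.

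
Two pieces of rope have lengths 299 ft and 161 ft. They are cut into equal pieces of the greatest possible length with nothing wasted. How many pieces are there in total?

Piece length = gcd(299, 161).
299 = 13 × 23
161 = 7 × 23
gcd(299, 161) = 23.
Total pieces = 299/23 + 161/23 = 13 + 7 = 20.

20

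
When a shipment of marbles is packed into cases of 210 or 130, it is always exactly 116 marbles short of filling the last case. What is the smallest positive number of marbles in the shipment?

Being 116 short of a full case of size k means N ≡ −116 (mod k), i.e. N + 116 is a multiple of each size.
210 = 2 × 3 × 5 × 7
130 = 2 × 5 × 13
LCM(210, 130) = 2 × 3 × 5 × 7 × 13 = 2730.
Smallest positive N is 2730 − 116 = 2614.

2614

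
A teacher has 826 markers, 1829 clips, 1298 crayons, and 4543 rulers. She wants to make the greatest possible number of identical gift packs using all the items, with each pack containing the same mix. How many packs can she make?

59 packs

The pack count must divide each quantity, so the greatest is gcd(826, 1829, 1298, 4543).
826 = 2 × 7 × 59
1829 = 31 × 59
1298 = 2 × 11 × 59
4543 = 7 × 11 × 59
gcd(826, 1829, 1298, 4543) = 59.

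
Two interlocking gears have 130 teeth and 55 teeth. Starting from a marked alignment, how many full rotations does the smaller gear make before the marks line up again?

The first common completion time is the LCM of the periods.
130 = 2 × 5 × 13
55 = 5 × 11
LCM(130, 55) = 2 × 5 × 11 × 13 = 1430.
Rotations for period 55: 1430 / 55 = 26.

26 rotations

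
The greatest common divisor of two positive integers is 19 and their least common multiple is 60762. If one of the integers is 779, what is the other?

1482

For two integers, gcd × lcm = product, so the other is (19 × 60762) / 779 = 1154478 / 779 = 1482.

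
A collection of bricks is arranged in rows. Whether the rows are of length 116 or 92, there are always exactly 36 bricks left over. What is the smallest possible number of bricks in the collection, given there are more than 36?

N − 36 must be a common multiple of 116 and 92.
116 = 2^2 × 29
92 = 2^2 × 23
LCM(116, 92) = 2^2 × 23 × 29 = 2668.
Smallest N > 36 is LCM + 36 = 2668 + 36 = 2704.

2704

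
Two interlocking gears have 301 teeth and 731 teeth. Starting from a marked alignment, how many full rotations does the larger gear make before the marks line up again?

7 rotations

They are all back at their starting positions together after one LCM of the periods.
301 = 7 × 43
731 = 17 × 43
LCM(301, 731) = 7 × 17 × 43 = 5117.
Rotations for period 731: 5117 / 731 = 7.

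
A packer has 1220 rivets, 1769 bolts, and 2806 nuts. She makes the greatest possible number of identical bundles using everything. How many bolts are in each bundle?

Number of bundles = gcd(1220, 1769, 2806).
1220 = 2^2 × 5 × 61
1769 = 29 × 61
2806 = 2 × 23 × 61
gcd(1220, 1769, 2806) = 61.
bolts per bundle = 1769 / 61 = 29.

29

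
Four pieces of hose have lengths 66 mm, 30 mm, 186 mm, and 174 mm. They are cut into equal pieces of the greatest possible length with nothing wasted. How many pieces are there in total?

76

Piece length = gcd(66, 30, 186, 174).
66 = 2 × 3 × 11
30 = 2 × 3 × 5
186 = 2 × 3 × 31
174 = 2 × 3 × 29
gcd(66, 30, 186, 174) = 2 × 3 = 6.
Total pieces = 66/6 + 30/6 + 186/6 + 174/6 = 11 + 5 + 31 + 29 = 76.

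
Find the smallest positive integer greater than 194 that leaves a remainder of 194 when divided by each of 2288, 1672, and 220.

N − 194 must be a common multiple of 2288, 1672, and 220.
2288 = 2^4 × 11 × 13
1672 = 2^3 × 11 × 19
220 = 2^2 × 5 × 11
LCM(2288, 1672, 220) = 2^4 × 5 × 11 × 13 × 19 = 217360.
Smallest N > 194 is LCM + 194 = 217360 + 194 = 217554.

217554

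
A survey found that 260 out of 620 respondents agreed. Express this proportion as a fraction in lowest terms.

260 = 2^2 × 5 × 13
620 = 2^2 × 5 × 31
gcd(260, 620) = 2^2 × 5 = 20.
Divide numerator and denominator by 20: 260/620 = 13/31.

13/31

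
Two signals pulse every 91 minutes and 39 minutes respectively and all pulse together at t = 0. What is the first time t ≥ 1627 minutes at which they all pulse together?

Joint pulses occur at multiples of LCM(91, 39).
91 = 7 × 13
39 = 3 × 13
LCM(91, 39) = 3 × 7 × 13 = 273.
Smallest multiple of 273 that is ≥ 1627: ⌈1627/273⌉ × 273 = 6 × 273 = 1638.

1638 minutes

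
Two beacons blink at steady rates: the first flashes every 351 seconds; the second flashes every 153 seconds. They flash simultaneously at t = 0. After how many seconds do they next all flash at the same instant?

5967 seconds

The first simultaneous occurrence is after LCM of the individual periods.
351 = 3^3 × 13
153 = 3^2 × 17
LCM(351, 153) = 3^3 × 13 × 17 = 5967.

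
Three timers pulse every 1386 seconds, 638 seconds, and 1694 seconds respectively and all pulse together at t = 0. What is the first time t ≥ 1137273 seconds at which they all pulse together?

1326402 seconds

Joint pulses occur at multiples of LCM(1386, 638, 1694).
1386 = 2 × 3^2 × 7 × 11
638 = 2 × 11 × 29
1694 = 2 × 7 × 11^2
LCM(1386, 638, 1694) = 2 × 3^2 × 7 × 11^2 × 29 = 442134.
Smallest multiple of 442134 that is ≥ 1137273: ⌈1137273/442134⌉ × 442134 = 3 × 442134 = 1326402.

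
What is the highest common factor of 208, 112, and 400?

208 = 2^4 × 13
112 = 2^4 × 7
400 = 2^4 × 5^2
gcd(208, 112, 400) = 2^4 = 16.

16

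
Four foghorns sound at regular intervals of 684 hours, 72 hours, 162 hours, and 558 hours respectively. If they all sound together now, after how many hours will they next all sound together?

The first simultaneous occurrence is after LCM of the individual periods.
684 = 2^2 × 3^2 × 19
72 = 2^3 × 3^2
162 = 2 × 3^4
558 = 2 × 3^2 × 31
LCM(684, 72, 162, 558) = 2^3 × 3^4 × 19 × 31 = 381672.

381672 hours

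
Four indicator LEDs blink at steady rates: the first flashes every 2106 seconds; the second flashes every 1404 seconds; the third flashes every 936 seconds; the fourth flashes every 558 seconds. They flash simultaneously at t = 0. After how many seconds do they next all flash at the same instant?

261144 seconds

They coincide at every common multiple of the periods; the first is the LCM.
2106 = 2 × 3^4 × 13
1404 = 2^2 × 3^3 × 13
936 = 2^3 × 3^2 × 13
558 = 2 × 3^2 × 31
LCM(2106, 1404, 936, 558) = 2^3 × 3^4 × 13 × 31 = 261144.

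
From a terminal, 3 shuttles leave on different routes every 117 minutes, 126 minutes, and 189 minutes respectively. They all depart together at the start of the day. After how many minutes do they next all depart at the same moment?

We need the least common multiple of the intervals.
117 = 3^2 × 13
126 = 2 × 3^2 × 7
189 = 3^3 × 7
LCM(117, 126, 189) = 2 × 3^3 × 7 × 13 = 4914.

4914 minutes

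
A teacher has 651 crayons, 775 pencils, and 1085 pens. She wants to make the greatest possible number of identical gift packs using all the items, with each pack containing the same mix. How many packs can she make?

31 packs

The pack count must divide each quantity, so the greatest is gcd(651, 775, 1085).
651 = 3 × 7 × 31
775 = 5^2 × 31
1085 = 5 × 7 × 31
gcd(651, 775, 1085) = 31.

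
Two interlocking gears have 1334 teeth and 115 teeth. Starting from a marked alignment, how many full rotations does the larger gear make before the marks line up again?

They are all back at their starting positions together after one LCM of the periods.
1334 = 2 × 23 × 29
115 = 5 × 23
LCM(1334, 115) = 2 × 5 × 23 × 29 = 6670.
Rotations for period 1334: 6670 / 1334 = 5.

5 rotations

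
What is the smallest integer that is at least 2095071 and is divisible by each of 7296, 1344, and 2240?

The integer must be a common multiple of 7296, 1344, and 2240, so a multiple of their LCM.
7296 = 2^7 × 3 × 19
1344 = 2^6 × 3 × 7
2240 = 2^6 × 5 × 7
LCM(7296, 1344, 2240) = 2^7 × 3 × 5 × 7 × 19 = 255360.
Smallest multiple of 255360 that is ≥ 2095071: ⌈2095071/255360⌉ × 255360 = 9 × 255360 = 2298240.

2298240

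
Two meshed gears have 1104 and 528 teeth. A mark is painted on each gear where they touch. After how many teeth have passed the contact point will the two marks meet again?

We need the least common multiple of the intervals.
1104 = 2^4 × 3 × 23
528 = 2^4 × 3 × 11
LCM(1104, 528) = 2^4 × 3 × 11 × 23 = 12144.

12144 teeth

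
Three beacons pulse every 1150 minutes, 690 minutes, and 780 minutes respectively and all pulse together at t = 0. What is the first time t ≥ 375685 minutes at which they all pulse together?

448500 minutes

Joint pulses occur at multiples of LCM(1150, 690, 780).
1150 = 2 × 5^2 × 23
690 = 2 × 3 × 5 × 23
780 = 2^2 × 3 × 5 × 13
LCM(1150, 690, 780) = 2^2 × 3 × 5^2 × 13 × 23 = 89700.
Smallest multiple of 89700 that is ≥ 375685: ⌈375685/89700⌉ × 89700 = 5 × 89700 = 448500.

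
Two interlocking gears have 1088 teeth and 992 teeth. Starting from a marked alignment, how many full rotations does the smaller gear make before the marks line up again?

All finish a whole number of cycles simultaneously at t = LCM of the periods.
1088 = 2^6 × 17
992 = 2^5 × 31
LCM(1088, 992) = 2^6 × 17 × 31 = 33728.
Rotations for period 992: 33728 / 992 = 34.

34 rotations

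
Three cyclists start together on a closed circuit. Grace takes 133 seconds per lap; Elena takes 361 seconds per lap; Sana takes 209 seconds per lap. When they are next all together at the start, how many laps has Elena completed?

The first common completion time is the LCM of the periods.
133 = 7 × 19
361 = 19^2
209 = 11 × 19
LCM(133, 361, 209) = 7 × 11 × 19^2 = 27797.
Laps for period 361: 27797 / 361 = 77.

77 laps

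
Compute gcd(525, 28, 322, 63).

525 = 3 × 5^2 × 7
28 = 2^2 × 7
322 = 2 × 7 × 23
63 = 3^2 × 7
gcd(525, 28, 322, 63) = 7.

7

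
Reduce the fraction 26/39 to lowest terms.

26 = 2 × 13
39 = 3 × 13
gcd(26, 39) = 13.
Divide numerator and denominator by 13: 26/39 = 2/3.

2/3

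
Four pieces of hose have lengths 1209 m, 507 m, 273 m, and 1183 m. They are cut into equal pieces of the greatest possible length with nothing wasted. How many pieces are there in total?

244

Piece length = gcd(1209, 507, 273, 1183).
1209 = 3 × 13 × 31
507 = 3 × 13^2
273 = 3 × 7 × 13
1183 = 7 × 13^2
gcd(1209, 507, 273, 1183) = 13.
Total pieces = 1209/13 + 507/13 + 273/13 + 1183/13 = 93 + 39 + 21 + 91 = 244.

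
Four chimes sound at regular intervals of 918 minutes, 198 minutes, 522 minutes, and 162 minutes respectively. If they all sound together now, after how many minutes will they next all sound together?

878526 minutes

The first simultaneous occurrence is after LCM of the individual periods.
918 = 2 × 3^3 × 17
198 = 2 × 3^2 × 11
522 = 2 × 3^2 × 29
162 = 2 × 3^4
LCM(918, 198, 522, 162) = 2 × 3^4 × 11 × 17 × 29 = 878526.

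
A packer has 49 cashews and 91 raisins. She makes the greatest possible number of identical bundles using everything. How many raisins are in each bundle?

Number of bundles = gcd(49, 91).
49 = 7^2
91 = 7 × 13
gcd(49, 91) = 7.
raisins per bundle = 91 / 7 = 13.

13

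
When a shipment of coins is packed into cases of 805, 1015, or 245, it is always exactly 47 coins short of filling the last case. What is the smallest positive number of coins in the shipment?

163368

Being 47 short of a full case of size k means N ≡ −47 (mod k), i.e. N + 47 is a multiple of each size.
805 = 5 × 7 × 23
1015 = 5 × 7 × 29
245 = 5 × 7^2
LCM(805, 1015, 245) = 5 × 7^2 × 23 × 29 = 163415.
Smallest positive N is 163415 − 47 = 163368.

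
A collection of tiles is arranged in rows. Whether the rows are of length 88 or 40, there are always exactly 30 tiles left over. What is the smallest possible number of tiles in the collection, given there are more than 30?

N − 30 must be a common multiple of 88 and 40.
88 = 2^3 × 11
40 = 2^3 × 5
LCM(88, 40) = 2^3 × 5 × 11 = 440.
Smallest N > 30 is LCM + 30 = 440 + 30 = 470.

470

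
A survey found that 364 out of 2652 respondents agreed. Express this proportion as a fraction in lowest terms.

364 = 2^2 × 7 × 13
2652 = 2^2 × 3 × 13 × 17
gcd(364, 2652) = 2^2 × 13 = 52.
Divide numerator and denominator by 52: 364/2652 = 7/51.

7/51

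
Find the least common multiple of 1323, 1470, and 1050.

66150

1323 = 3^3 × 7^2
1470 = 2 × 3 × 5 × 7^2
1050 = 2 × 3 × 5^2 × 7
LCM(1323, 1470, 1050) = 2 × 3^3 × 5^2 × 7^2 = 66150.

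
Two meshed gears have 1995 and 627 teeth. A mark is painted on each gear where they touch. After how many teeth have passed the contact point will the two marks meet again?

21945 teeth

They coincide at every common multiple of the periods; the first is the LCM.
1995 = 3 × 5 × 7 × 19
627 = 3 × 11 × 19
LCM(1995, 627) = 3 × 5 × 7 × 11 × 19 = 21945.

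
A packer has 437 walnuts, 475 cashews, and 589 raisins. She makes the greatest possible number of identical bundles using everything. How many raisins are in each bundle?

31

Number of bundles = gcd(437, 475, 589).
437 = 19 × 23
475 = 5^2 × 19
589 = 19 × 31
gcd(437, 475, 589) = 19.
raisins per bundle = 589 / 19 = 31.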